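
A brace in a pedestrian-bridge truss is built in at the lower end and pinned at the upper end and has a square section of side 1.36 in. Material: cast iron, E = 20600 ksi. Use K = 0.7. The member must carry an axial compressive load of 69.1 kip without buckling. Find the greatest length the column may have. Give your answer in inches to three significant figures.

L_max ≈ 41.4 in

I = a⁴/12 = 1.36⁴/12 = 0.2851 in⁴
At the buckling limit P_cr = P = 6.910×10^4 lb
From P_cr = π²EI/(K·L)²:  L = (1/K)·√(π²EI/P_cr) = (1/0.7)·√(π²×2.06×10^7×0.2851/6.910×10^4)
L = 41.4 in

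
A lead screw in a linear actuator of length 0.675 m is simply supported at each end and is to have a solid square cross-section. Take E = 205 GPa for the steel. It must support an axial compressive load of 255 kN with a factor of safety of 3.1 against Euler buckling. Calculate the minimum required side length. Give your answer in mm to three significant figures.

Required P_cr = n·P = 3.1 × 255 = 790.5 kN
L_e = K·L = 1 × 0.675 = 0.6750 m
Required I = P_cr·L_e²/(π²E) = 7.905×10^5 × 0.6750² / (π² × 2.05×10^11) = 1.780×10^-7 m⁴
I_req = 1.780×10^5 mm⁴
Solid square: I = a⁴/12  ⇒  a = (12I)^(1/4) = (12×1.780×10^5)^(1/4) = 38.2 mm

a ≈ 38.2 mm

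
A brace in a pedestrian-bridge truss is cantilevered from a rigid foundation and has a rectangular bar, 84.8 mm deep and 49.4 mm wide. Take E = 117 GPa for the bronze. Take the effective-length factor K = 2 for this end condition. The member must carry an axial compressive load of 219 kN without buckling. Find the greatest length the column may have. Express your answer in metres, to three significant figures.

L_max ≈ 1.06 m

Buckling occurs about the weak axis: I_min = h·b³/12 with b = 49.4 mm (the shorter side).
I_min = 84.8×49.4³/12 = 8.519×10^5 mm⁴
I = 8.519×10^-7 m⁴
At the buckling limit P_cr = P = 2.190×10^5 N
From P_cr = π²EI/(K·L)²:  L = (1/K)·√(π²EI/P_cr) = (1/2)·√(π²×1.17×10^11×8.519×10^-7/2.190×10^5)
L = 1.06 m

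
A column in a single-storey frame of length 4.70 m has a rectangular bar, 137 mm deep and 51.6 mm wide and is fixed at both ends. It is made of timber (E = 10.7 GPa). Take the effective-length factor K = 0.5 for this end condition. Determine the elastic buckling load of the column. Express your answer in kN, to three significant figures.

Buckling occurs about the weak axis: I_min = h·b³/12 with b = 51.6 mm (the shorter side).
I_min = 137×51.6³/12 = 1.569×10^6 mm⁴
I = 1.569×10^6 mm⁴ = 1.569×10^-6 m⁴
Effective length L_e = K·L = 0.5 × 4.70 = 2.350 m
P_cr = π²EI / L_e² = π² × 10.7×10⁹ × 1.569×10^-6 / 2.350² = 2.999×10^4 N

P_cr ≈ 30.0 kN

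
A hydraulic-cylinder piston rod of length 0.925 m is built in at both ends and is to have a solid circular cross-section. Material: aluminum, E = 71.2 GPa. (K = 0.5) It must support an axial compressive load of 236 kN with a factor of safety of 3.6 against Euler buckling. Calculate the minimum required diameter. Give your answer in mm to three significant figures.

d ≈ 47.9 mm

Required P_cr = n·P = 3.6 × 236 = 849.6 kN
L_e = K·L = 0.5 × 0.925 = 0.4625 m
Required I = P_cr·L_e²/(π²E) = 8.496×10^5 × 0.4625² / (π² × 7.12×10^10) = 2.586×10^-7 m⁴
I_req = 2.586×10^5 mm⁴
Solid circle: I = πd⁴/64  ⇒  d = (64I/π)^(1/4) = (64×2.586×10^5/π)^(1/4) = 47.9 mm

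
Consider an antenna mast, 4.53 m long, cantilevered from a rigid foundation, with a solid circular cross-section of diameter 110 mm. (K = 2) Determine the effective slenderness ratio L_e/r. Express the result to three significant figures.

I = πd⁴/64 = π×110⁴/64 = 7.187×10^6 mm⁴
A = 9.503×10^3 mm²;  r_min = √(I/A) = √(7.187×10^6/9.503×10^3) = 27.50 mm
L_e = K·L = 2 × 4.53 m = 9.060 m = 9060.0 mm
λ = L_e / r_min = 9060.0 / 27.50 = 329

λ ≈ 329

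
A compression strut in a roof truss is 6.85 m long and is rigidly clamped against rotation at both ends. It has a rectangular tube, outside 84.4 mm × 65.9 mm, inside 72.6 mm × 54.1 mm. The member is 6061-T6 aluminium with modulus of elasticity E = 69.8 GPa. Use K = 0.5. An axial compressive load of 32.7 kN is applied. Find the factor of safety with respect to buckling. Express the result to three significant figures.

n ≈ 1.89

Weak-axis I_min = (h_o·b_o³ − h_i·b_i³)/12 with b_o = 65.9, b_i = 54.10 mm (shorter outer/inner sides).
I_min = (84.4×65.9³ − 72.60×54.10³)/12 = 1.055×10^6 mm⁴
I = 1.055×10^6 mm⁴ = 1.055×10^-6 m⁴
Effective length L_e = K·L = 0.5 × 6.85 = 3.425 m
P_cr = π²EI / L_e² = π² × 69.8×10⁹ × 1.055×10^-6 / 3.425² = 6.195×10^4 N
Factor of safety n = P_cr / P = 61.952 / 32.7 = 1.89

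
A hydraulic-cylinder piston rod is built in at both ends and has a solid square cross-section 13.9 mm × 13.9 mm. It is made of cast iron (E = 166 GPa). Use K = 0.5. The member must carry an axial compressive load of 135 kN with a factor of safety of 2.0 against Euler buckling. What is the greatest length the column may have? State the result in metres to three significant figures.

L_max ≈ 0.275 m

I = a⁴/12 = 13.9⁴/12 = 3.111×10^3 mm⁴
I = 3.111×10^-9 m⁴
Required critical load P_cr = n·P = 2.0 × 135 = 270.0 kN = 2.700×10^5 N
From P_cr = π²EI/(K·L)²:  L = (1/K)·√(π²EI/P_cr) = (1/0.5)·√(π²×1.66×10^11×3.111×10^-9/2.700×10^5)
L = 0.275 m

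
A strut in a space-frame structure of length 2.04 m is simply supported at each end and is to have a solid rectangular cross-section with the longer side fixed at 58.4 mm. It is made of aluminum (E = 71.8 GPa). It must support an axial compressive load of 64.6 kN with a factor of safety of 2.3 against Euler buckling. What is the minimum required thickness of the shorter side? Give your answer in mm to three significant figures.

b ≈ 56.4 mm

Required P_cr = n·P = 2.3 × 64.6 = 148.6 kN
L_e = K·L = 1 × 2.04 = 2.040 m
Required I = P_cr·L_e²/(π²E) = 1.486×10^5 × 2.040² / (π² × 7.18×10^10) = 8.726×10^-7 m⁴
I_req = 8.726×10^5 mm⁴
Rectangle, weak axis: I_min = h·b³/12 with h = 58.4 mm fixed  ⇒  b = (12I/h)^(1/3) = 56.4 mm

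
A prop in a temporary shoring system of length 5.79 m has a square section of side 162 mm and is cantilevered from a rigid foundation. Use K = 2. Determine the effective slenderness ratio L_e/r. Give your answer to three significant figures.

λ ≈ 248

For a square r = a/√12 = 162/√12 = 46.77 mm
L_e = K·L = 2 × 5.79 m = 11.58 m = 11580 mm
λ = L_e / r_min = 11580 / 46.77 = 248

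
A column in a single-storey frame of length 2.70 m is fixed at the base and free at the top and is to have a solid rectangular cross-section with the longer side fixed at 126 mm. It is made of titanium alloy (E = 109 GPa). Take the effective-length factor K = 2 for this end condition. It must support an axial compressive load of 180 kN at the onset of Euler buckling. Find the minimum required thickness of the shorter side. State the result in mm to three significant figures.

b ≈ 77.5 mm

L_e = K·L = 2 × 2.70 = 5.400 m
Required I = P_cr·L_e²/(π²E) = 1.800×10^5 × 5.400² / (π² × 1.09×10^11) = 4.879×10^-6 m⁴
I_req = 4.879×10^6 mm⁴
Rectangle, weak axis: I_min = h·b³/12 with h = 126 mm fixed  ⇒  b = (12I/h)^(1/3) = 77.5 mm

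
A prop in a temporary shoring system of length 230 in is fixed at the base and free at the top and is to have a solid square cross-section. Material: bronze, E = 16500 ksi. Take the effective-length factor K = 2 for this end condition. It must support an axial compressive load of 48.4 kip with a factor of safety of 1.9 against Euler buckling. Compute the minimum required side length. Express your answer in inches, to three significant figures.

Required P_cr = n·P = 1.9 × 48.4 = 91.96 kip
L_e = K·L = 2 × 230 = 460.0 in
Required I = P_cr·L_e²/(π²E) = 9.196×10^4 × 460.0² / (π² × 1.65×10^7) = 119.5 in⁴
Solid square: I = a⁴/12  ⇒  a = (12I)^(1/4) = (12×119.5)^(1/4) = 6.15 in

a ≈ 6.15 in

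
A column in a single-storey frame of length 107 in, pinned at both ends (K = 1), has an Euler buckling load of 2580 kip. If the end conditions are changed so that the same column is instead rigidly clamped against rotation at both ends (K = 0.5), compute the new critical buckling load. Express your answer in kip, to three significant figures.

P_cr ≈ 10300 kip

P_cr ∝ 1/K², so P_cr,new = P_cr,old × (K_old/K_new)² = 2580 × (1/0.5)²
= 2580 × 4.000 = 10300 kip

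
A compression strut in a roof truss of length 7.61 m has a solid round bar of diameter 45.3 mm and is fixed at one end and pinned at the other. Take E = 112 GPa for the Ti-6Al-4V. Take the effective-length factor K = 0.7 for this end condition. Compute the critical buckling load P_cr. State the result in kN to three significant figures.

I = πd⁴/64 = π×45.3⁴/64 = 2.067×10^5 mm⁴
I = 2.067×10^5 mm⁴ = 2.067×10^-7 m⁴
Effective length L_e = K·L = 0.7 × 7.61 = 5.327 m
P_cr = π²EI / L_e² = π² × 112×10⁹ × 2.067×10^-7 / 5.327² = 8.052×10^3 N

P_cr ≈ 8.05 kN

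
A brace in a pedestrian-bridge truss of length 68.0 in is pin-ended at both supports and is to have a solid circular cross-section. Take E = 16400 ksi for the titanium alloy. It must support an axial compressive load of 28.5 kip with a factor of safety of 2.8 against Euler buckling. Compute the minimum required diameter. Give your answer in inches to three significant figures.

d ≈ 2.61 in

Required P_cr = n·P = 2.8 × 28.5 = 79.80 kip
L_e = K·L = 1 × 68.0 = 68.00 in
Required I = P_cr·L_e²/(π²E) = 7.980×10^4 × 68.00² / (π² × 1.64×10^7) = 2.280 in⁴
Solid circle: I = πd⁴/64  ⇒  d = (64I/π)^(1/4) = (64×2.280/π)^(1/4) = 2.61 in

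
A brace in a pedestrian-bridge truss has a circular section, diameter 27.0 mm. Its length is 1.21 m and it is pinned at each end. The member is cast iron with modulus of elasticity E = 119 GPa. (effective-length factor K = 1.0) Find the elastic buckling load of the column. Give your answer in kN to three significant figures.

P_cr ≈ 20.9 kN

I = πd⁴/64 = π×27.0⁴/64 = 2.609×10^4 mm⁴
I = 2.609×10^4 mm⁴ = 2.609×10^-8 m⁴
Effective length L_e = K·L = 1 × 1.21 = 1.210 m
P_cr = π²EI / L_e² = π² × 119×10⁹ × 2.609×10^-8 / 1.210² = 2.093×10^4 N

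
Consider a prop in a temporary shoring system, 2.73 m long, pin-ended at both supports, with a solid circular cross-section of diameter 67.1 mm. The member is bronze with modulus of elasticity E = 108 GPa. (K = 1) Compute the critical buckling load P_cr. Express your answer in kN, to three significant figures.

P_cr ≈ 142 kN

I = πd⁴/64 = π×67.1⁴/64 = 9.951×10^5 mm⁴
I = 9.951×10^5 mm⁴ = 9.951×10^-7 m⁴
Effective length L_e = K·L = 1 × 2.73 = 2.730 m
P_cr = π²EI / L_e² = π² × 108×10⁹ × 9.951×10^-7 / 2.730² = 1.423×10^5 N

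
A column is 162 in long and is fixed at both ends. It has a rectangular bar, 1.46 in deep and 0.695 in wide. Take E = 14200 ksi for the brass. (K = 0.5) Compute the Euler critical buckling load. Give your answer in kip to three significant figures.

P_cr ≈ 0.872 kip

Buckling occurs about the weak axis: I_min = h·b³/12 with b = 0.695 in (the shorter side).
I_min = 1.46×0.695³/12 = 4.084×10^-2 in⁴
Effective length L_e = K·L = 0.5 × 162 = 81.00 in
P_cr = π²EI / L_e² = π² × 14200×10³ × 4.084×10^-2 / 81.00² = 872.5 lb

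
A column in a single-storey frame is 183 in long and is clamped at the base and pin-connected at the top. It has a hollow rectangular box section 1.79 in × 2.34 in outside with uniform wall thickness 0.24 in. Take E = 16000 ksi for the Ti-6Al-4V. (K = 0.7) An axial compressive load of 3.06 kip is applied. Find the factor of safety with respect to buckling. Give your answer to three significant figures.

Inner dimensions: h_i = 2.34 − 2×0.24 = 1.860 in, b_i = 1.79 − 2×0.24 = 1.310 in
Weak-axis I_min = (h_o·b_o³ − h_i·b_i³)/12 with b_o = 1.79, b_i = 1.310 in (shorter outer/inner sides).
I_min = (2.34×1.79³ − 1.860×1.310³)/12 = 0.7699 in⁴
Effective length L_e = K·L = 0.7 × 183 = 128.1 in
P_cr = π²EI / L_e² = π² × 16000×10³ × 0.7699 / 128.1² = 7.409×10^3 lb
Factor of safety n = P_cr / P = 7.4093 / 3.06 = 2.42

n ≈ 2.42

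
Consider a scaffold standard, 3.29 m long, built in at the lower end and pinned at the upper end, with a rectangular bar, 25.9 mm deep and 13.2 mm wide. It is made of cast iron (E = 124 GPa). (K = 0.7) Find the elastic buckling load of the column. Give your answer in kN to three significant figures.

Buckling occurs about the weak axis: I_min = h·b³/12 with b = 13.2 mm (the shorter side).
I_min = 25.9×13.2³/12 = 4.964×10^3 mm⁴
I = 4.964×10^3 mm⁴ = 4.964×10^-9 m⁴
Effective length L_e = K·L = 0.7 × 3.29 = 2.303 m
P_cr = π²EI / L_e² = π² × 124×10⁹ × 4.964×10^-9 / 2.303² = 1.145×10^3 N

P_cr ≈ 1.15 kN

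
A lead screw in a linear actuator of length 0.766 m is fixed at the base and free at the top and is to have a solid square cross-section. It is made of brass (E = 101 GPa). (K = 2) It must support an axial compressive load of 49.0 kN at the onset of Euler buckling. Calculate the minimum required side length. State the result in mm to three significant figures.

L_e = K·L = 2 × 0.766 = 1.532 m
Required I = P_cr·L_e²/(π²E) = 4.900×10^4 × 1.532² / (π² × 1.01×10^11) = 1.154×10^-7 m⁴
I_req = 1.154×10^5 mm⁴
Solid square: I = a⁴/12  ⇒  a = (12I)^(1/4) = (12×1.154×10^5)^(1/4) = 34.3 mm

a ≈ 34.3 mm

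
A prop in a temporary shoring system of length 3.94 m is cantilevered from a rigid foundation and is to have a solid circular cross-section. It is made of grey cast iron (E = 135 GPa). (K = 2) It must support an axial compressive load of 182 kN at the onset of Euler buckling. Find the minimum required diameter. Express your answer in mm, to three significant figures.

d ≈ 115 mm

L_e = K·L = 2 × 3.94 = 7.880 m
Required I = P_cr·L_e²/(π²E) = 1.820×10^5 × 7.880² / (π² × 1.35×10^11) = 8.482×10^-6 m⁴
I_req = 8.482×10^6 mm⁴
Solid circle: I = πd⁴/64  ⇒  d = (64I/π)^(1/4) = (64×8.482×10^6/π)^(1/4) = 115 mm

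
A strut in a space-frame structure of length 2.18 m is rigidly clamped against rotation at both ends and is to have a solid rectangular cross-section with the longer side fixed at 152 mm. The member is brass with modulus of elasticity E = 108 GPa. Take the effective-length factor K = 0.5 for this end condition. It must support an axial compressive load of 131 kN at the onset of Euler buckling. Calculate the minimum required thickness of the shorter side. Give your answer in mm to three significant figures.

L_e = K·L = 0.5 × 2.18 = 1.090 m
Required I = P_cr·L_e²/(π²E) = 1.310×10^5 × 1.090² / (π² × 1.08×10^11) = 1.460×10^-7 m⁴
I_req = 1.460×10^5 mm⁴
Rectangle, weak axis: I_min = h·b³/12 with h = 152 mm fixed  ⇒  b = (12I/h)^(1/3) = 22.6 mm

b ≈ 22.6 mm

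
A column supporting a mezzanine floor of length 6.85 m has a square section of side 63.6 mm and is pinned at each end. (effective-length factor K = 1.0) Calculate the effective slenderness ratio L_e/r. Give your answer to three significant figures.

I = a⁴/12 = 63.6⁴/12 = 1.363×10^6 mm⁴
A = 4.045×10^3 mm²;  r_min = √(I/A) = √(1.363×10^6/4.045×10^3) = 18.36 mm
L_e = K·L = 1 × 6.85 m = 6.850 m = 6850.0 mm
λ = L_e / r_min = 6850.0 / 18.36 = 373

λ ≈ 373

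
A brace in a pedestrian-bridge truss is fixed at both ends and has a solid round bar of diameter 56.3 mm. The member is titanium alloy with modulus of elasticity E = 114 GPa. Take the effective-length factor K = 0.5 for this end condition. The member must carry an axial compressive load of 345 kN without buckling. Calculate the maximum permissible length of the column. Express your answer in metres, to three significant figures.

I = πd⁴/64 = π×56.3⁴/64 = 4.932×10^5 mm⁴
I = 4.932×10^-7 m⁴
At the buckling limit P_cr = P = 3.450×10^5 N
From P_cr = π²EI/(K·L)²:  L = (1/K)·√(π²EI/P_cr) = (1/0.5)·√(π²×1.14×10^11×4.932×10^-7/3.450×10^5)
L = 2.54 m

L_max ≈ 2.54 m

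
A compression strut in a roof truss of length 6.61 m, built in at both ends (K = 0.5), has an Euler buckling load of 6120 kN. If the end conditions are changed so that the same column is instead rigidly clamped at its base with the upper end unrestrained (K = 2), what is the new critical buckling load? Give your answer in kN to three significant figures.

P_cr ∝ 1/K², so P_cr,new = P_cr,old × (K_old/K_new)² = 6120 × (0.5/2)²
= 6120 × 0.06250 = 382 kN

P_cr ≈ 382 kN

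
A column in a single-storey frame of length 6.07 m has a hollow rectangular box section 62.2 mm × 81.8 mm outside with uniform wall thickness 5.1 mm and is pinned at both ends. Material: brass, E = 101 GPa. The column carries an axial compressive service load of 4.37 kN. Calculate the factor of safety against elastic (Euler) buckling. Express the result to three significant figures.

Inner dimensions: h_i = 81.8 − 2×5.1 = 71.60 mm, b_i = 62.2 − 2×5.1 = 52.00 mm
Weak-axis I_min = (h_o·b_o³ − h_i·b_i³)/12 with b_o = 62.2, b_i = 52.00 mm (shorter outer/inner sides).
I_min = (81.8×62.2³ − 71.60×52.00³)/12 = 8.014×10^5 mm⁴
I = 8.014×10^5 mm⁴ = 8.014×10^-7 m⁴
Effective length L_e = K·L = 1 × 6.07 = 6.070 m
P_cr = π²EI / L_e² = π² × 101×10⁹ × 8.014×10^-7 / 6.070² = 2.168×10^4 N
Factor of safety n = P_cr / P = 21.682 / 4.37 = 4.96

n ≈ 4.96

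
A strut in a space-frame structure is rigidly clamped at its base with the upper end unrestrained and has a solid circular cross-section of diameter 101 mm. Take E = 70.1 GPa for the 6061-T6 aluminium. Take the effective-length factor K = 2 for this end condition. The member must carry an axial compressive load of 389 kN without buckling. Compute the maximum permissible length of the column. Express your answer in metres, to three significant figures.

I = πd⁴/64 = π×101⁴/64 = 5.108×10^6 mm⁴
I = 5.108×10^-6 m⁴
At the buckling limit P_cr = P = 3.890×10^5 N
From P_cr = π²EI/(K·L)²:  L = (1/K)·√(π²EI/P_cr) = (1/2)·√(π²×7.01×10^10×5.108×10^-6/3.890×10^5)
L = 1.51 m

L_max ≈ 1.51 m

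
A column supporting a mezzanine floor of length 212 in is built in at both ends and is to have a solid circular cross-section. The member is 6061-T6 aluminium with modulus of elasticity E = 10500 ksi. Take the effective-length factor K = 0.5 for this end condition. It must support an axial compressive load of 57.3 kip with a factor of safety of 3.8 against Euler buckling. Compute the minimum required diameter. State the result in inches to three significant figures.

d ≈ 4.68 in

Required P_cr = n·P = 3.8 × 57.3 = 217.7 kip
L_e = K·L = 0.5 × 212 = 106.0 in
Required I = P_cr·L_e²/(π²E) = 2.177×10^5 × 106.0² / (π² × 1.05×10^7) = 23.61 in⁴
Solid circle: I = πd⁴/64  ⇒  d = (64I/π)^(1/4) = (64×23.61/π)^(1/4) = 4.68 in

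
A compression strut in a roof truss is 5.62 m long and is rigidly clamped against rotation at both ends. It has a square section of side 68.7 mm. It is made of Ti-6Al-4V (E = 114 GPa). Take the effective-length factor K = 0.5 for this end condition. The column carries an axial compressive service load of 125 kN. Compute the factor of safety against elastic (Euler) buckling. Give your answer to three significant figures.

n ≈ 2.12

I = a⁴/12 = 68.7⁴/12 = 1.856×10^6 mm⁴
I = 1.856×10^6 mm⁴ = 1.856×10^-6 m⁴
Effective length L_e = K·L = 0.5 × 5.62 = 2.810 m
P_cr = π²EI / L_e² = π² × 114×10⁹ × 1.856×10^-6 / 2.810² = 2.645×10^5 N
Factor of safety n = P_cr / P = 264.51 / 125 = 2.12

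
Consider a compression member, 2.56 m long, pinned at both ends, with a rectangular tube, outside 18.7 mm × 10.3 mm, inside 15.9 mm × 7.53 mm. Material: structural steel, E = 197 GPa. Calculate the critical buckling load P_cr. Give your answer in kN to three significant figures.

P_cr ≈ 0.337 kN

Weak-axis I_min = (h_o·b_o³ − h_i·b_i³)/12 with b_o = 10.3, b_i = 7.530 mm (shorter outer/inner sides).
I_min = (18.7×10.3³ − 15.90×7.530³)/12 = 1.137×10^3 mm⁴
I = 1.137×10^3 mm⁴ = 1.137×10^-9 m⁴
Effective length L_e = K·L = 1 × 2.56 = 2.560 m
P_cr = π²EI / L_e² = π² × 197×10⁹ × 1.137×10^-9 / 2.560² = 337.4 N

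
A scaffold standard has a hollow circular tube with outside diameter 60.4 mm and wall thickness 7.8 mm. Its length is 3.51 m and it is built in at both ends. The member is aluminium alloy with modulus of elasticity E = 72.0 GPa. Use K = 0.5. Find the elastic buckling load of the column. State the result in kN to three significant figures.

P_cr ≈ 105 kN

Inner diameter d_i = 60.4 − 2×7.8 = 44.80 mm
I = π(d_o⁴ − d_i⁴)/64 = π(60.4⁴ − 44.80⁴)/64 = 4.556×10^5 mm⁴
I = 4.556×10^5 mm⁴ = 4.556×10^-7 m⁴
Effective length L_e = K·L = 0.5 × 3.51 = 1.755 m
P_cr = π²EI / L_e² = π² × 72.0×10⁹ × 4.556×10^-7 / 1.755² = 1.051×10^5 N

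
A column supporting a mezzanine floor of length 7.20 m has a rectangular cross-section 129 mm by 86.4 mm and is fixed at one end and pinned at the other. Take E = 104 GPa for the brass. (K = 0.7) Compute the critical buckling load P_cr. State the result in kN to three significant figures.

P_cr ≈ 280 kN

Buckling occurs about the weak axis: I_min = h·b³/12 with b = 86.4 mm (the shorter side).
I_min = 129×86.4³/12 = 6.933×10^6 mm⁴
I = 6.933×10^6 mm⁴ = 6.933×10^-6 m⁴
Effective length L_e = K·L = 0.7 × 7.20 = 5.040 m
P_cr = π²EI / L_e² = π² × 104×10⁹ × 6.933×10^-6 / 5.040² = 2.802×10^5 N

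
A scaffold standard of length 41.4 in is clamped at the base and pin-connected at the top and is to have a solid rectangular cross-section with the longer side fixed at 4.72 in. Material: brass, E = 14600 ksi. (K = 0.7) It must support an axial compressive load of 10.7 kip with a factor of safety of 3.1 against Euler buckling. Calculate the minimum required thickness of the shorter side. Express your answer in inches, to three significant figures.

Required P_cr = n·P = 3.1 × 10.7 = 33.17 kip
L_e = K·L = 0.7 × 41.4 = 28.98 in
Required I = P_cr·L_e²/(π²E) = 3.317×10^4 × 28.98² / (π² × 1.46×10^7) = 0.1933 in⁴
Rectangle, weak axis: I_min = h·b³/12 with h = 4.72 in fixed  ⇒  b = (12I/h)^(1/3) = 0.789 in

b ≈ 0.789 in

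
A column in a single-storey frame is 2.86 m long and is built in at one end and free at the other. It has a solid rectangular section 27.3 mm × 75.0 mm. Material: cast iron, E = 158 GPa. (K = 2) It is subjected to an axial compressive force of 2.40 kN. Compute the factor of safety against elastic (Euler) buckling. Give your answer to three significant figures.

Buckling occurs about the weak axis: I_min = h·b³/12 with b = 27.3 mm (the shorter side).
I_min = 75.0×27.3³/12 = 1.272×10^5 mm⁴
I = 1.272×10^5 mm⁴ = 1.272×10^-7 m⁴
Effective length L_e = K·L = 2 × 2.86 = 5.720 m
P_cr = π²EI / L_e² = π² × 158×10⁹ × 1.272×10^-7 / 5.720² = 6.061×10^3 N
Factor of safety n = P_cr / P = 6.0608 / 2.40 = 2.53

n ≈ 2.53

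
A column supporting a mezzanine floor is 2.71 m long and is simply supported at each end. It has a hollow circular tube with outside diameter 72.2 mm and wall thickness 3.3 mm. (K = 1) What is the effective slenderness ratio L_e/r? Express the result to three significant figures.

Inner diameter d_i = 72.2 − 2×3.3 = 65.60 mm
I = π(d_o⁴ − d_i⁴)/64 = π(72.2⁴ − 65.60⁴)/64 = 4.248×10^5 mm⁴
A = 714.3 mm²;  r_min = √(I/A) = √(4.248×10^5/714.3) = 24.39 mm
L_e = K·L = 1 × 2.71 m = 2.710 m = 2710.0 mm
λ = L_e / r_min = 2710.0 / 24.39 = 111

λ ≈ 111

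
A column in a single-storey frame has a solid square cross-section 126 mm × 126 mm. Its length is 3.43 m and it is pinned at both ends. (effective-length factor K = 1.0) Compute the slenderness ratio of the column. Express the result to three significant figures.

For a square r = a/√12 = 126/√12 = 36.37 mm
L_e = K·L = 1 × 3.43 m = 3.430 m = 3430.0 mm
λ = L_e / r_min = 3430.0 / 36.37 = 94.3

λ ≈ 94.3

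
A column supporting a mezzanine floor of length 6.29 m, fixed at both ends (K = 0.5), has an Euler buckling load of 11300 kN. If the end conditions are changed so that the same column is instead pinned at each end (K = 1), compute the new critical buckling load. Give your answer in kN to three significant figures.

P_cr ≈ 2820 kN

P_cr ∝ 1/K², so P_cr,new = P_cr,old × (K_old/K_new)² = 11300 × (0.5/1)²
= 11300 × 0.2500 = 2820 kN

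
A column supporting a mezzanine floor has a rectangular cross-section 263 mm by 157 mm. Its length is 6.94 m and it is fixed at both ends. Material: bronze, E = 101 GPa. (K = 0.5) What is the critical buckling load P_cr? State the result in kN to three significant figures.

P_cr ≈ 7020 kN

Buckling occurs about the weak axis: I_min = h·b³/12 with b = 157 mm (the shorter side).
I_min = 263×157³/12 = 8.482×10^7 mm⁴
I = 8.482×10^7 mm⁴ = 8.482×10^-5 m⁴
Effective length L_e = K·L = 0.5 × 6.94 = 3.470 m
P_cr = π²EI / L_e² = π² × 101×10⁹ × 8.482×10^-5 / 3.470² = 7.022×10^6 N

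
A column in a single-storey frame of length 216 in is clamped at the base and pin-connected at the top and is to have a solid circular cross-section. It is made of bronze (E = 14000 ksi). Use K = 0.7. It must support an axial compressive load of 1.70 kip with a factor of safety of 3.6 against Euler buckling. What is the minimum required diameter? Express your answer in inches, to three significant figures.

Required P_cr = n·P = 3.6 × 1.70 = 6.120 kip
L_e = K·L = 0.7 × 216 = 151.2 in
Required I = P_cr·L_e²/(π²E) = 6.120×10^3 × 151.2² / (π² × 1.40×10^7) = 1.013 in⁴
Solid circle: I = πd⁴/64  ⇒  d = (64I/π)^(1/4) = (64×1.013/π)^(1/4) = 2.13 in

d ≈ 2.13 in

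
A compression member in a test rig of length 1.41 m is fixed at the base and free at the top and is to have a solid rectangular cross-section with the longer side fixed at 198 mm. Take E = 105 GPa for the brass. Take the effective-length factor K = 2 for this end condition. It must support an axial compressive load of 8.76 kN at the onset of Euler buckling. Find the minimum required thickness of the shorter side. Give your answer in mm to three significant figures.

L_e = K·L = 2 × 1.41 = 2.820 m
Required I = P_cr·L_e²/(π²E) = 8.760×10^3 × 2.820² / (π² × 1.05×10^11) = 6.722×10^-8 m⁴
I_req = 6.722×10^4 mm⁴
Rectangle, weak axis: I_min = h·b³/12 with h = 198 mm fixed  ⇒  b = (12I/h)^(1/3) = 16.0 mm

b ≈ 16.0 mm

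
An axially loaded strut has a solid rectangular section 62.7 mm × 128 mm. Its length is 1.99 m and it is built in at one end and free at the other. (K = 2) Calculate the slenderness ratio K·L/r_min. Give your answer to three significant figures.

For a rectangle r_min = b/√12 = 62.7/√12 = 18.10 mm
L_e = K·L = 2 × 1.99 m = 3.980 m = 3980.0 mm
λ = L_e / r_min = 3980.0 / 18.10 = 220

λ ≈ 220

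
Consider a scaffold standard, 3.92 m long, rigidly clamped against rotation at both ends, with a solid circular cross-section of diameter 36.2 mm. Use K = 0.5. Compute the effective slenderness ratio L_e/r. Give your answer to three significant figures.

For a solid circle r = d/4 = 36.2/4 = 9.050 mm
L_e = K·L = 0.5 × 3.92 m = 1.960 m = 1960.0 mm
λ = L_e / r_min = 1960.0 / 9.050 = 217

λ ≈ 217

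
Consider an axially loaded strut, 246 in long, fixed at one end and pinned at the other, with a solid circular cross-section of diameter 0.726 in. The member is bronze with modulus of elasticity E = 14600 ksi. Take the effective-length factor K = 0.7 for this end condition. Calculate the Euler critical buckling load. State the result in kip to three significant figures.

I = πd⁴/64 = π×0.726⁴/64 = 1.364×10^-2 in⁴
Effective length L_e = K·L = 0.7 × 246 = 172.2 in
P_cr = π²EI / L_e² = π² × 14600×10³ × 1.364×10^-2 / 172.2² = 66.27 lb

P_cr ≈ 0.0663 kip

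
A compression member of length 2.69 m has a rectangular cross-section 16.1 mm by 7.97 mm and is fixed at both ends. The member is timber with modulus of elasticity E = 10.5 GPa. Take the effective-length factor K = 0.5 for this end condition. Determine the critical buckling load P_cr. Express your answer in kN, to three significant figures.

P_cr ≈ 0.0389 kN

Buckling occurs about the weak axis: I_min = h·b³/12 with b = 7.97 mm (the shorter side).
I_min = 16.1×7.97³/12 = 679.2 mm⁴
I = 679.2 mm⁴ = 6.792×10^-10 m⁴
Effective length L_e = K·L = 0.5 × 2.69 = 1.345 m
P_cr = π²EI / L_e² = π² × 10.5×10⁹ × 6.792×10^-10 / 1.345² = 38.91 N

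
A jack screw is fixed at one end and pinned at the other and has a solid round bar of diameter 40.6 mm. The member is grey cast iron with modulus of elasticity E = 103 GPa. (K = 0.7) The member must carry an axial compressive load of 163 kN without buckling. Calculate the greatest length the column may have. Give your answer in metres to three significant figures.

L_max ≈ 1.30 m

I = πd⁴/64 = π×40.6⁴/64 = 1.334×10^5 mm⁴
I = 1.334×10^-7 m⁴
At the buckling limit P_cr = P = 1.630×10^5 N
From P_cr = π²EI/(K·L)²:  L = (1/K)·√(π²EI/P_cr) = (1/0.7)·√(π²×1.03×10^11×1.334×10^-7/1.630×10^5)
L = 1.30 m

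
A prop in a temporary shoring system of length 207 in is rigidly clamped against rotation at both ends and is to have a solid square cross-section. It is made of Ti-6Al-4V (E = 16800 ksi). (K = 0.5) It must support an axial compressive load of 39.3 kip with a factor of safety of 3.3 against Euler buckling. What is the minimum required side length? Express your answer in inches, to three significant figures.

a ≈ 3.17 in

Required P_cr = n·P = 3.3 × 39.3 = 129.7 kip
L_e = K·L = 0.5 × 207 = 103.5 in
Required I = P_cr·L_e²/(π²E) = 1.297×10^5 × 103.5² / (π² × 1.68×10^7) = 8.379 in⁴
Solid square: I = a⁴/12  ⇒  a = (12I)^(1/4) = (12×8.379)^(1/4) = 3.17 in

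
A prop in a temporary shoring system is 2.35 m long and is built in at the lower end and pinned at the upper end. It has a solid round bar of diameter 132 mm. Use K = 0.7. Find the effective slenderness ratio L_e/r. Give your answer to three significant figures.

For a solid circle r = d/4 = 132/4 = 33.00 mm
L_e = K·L = 0.7 × 2.35 m = 1.645 m = 1645.0 mm
λ = L_e / r_min = 1645.0 / 33.00 = 49.8

λ ≈ 49.8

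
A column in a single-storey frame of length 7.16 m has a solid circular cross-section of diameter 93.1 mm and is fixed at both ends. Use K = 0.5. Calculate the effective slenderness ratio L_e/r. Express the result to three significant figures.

I = πd⁴/64 = π×93.1⁴/64 = 3.688×10^6 mm⁴
A = 6.808×10^3 mm²;  r_min = √(I/A) = √(3.688×10^6/6.808×10^3) = 23.28 mm
L_e = K·L = 0.5 × 7.16 m = 3.580 m = 3580.0 mm
λ = L_e / r_min = 3580.0 / 23.28 = 154

λ ≈ 154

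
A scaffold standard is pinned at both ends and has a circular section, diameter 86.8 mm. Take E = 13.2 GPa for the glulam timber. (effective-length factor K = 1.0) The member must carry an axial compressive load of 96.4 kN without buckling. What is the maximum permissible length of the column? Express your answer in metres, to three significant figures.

L_max ≈ 1.94 m

I = πd⁴/64 = π×86.8⁴/64 = 2.786×10^6 mm⁴
I = 2.786×10^-6 m⁴
At the buckling limit P_cr = P = 9.640×10^4 N
From P_cr = π²EI/(K·L)²:  L = (1/K)·√(π²EI/P_cr) = (1/1)·√(π²×1.32×10^10×2.786×10^-6/9.640×10^4)
L = 1.94 m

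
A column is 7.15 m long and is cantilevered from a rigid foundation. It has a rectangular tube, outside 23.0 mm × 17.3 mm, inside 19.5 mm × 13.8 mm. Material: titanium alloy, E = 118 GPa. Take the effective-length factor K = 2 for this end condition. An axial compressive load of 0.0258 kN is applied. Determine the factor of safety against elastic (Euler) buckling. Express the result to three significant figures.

n ≈ 1.25

Weak-axis I_min = (h_o·b_o³ − h_i·b_i³)/12 with b_o = 17.3, b_i = 13.80 mm (shorter outer/inner sides).
I_min = (23.0×17.3³ − 19.50×13.80³)/12 = 5.653×10^3 mm⁴
I = 5.653×10^3 mm⁴ = 5.653×10^-9 m⁴
Effective length L_e = K·L = 2 × 7.15 = 14.30 m
P_cr = π²EI / L_e² = π² × 118×10⁹ × 5.653×10^-9 / 14.30² = 32.20 N
Factor of safety n = P_cr / P = 0.032197 / 0.0258 = 1.25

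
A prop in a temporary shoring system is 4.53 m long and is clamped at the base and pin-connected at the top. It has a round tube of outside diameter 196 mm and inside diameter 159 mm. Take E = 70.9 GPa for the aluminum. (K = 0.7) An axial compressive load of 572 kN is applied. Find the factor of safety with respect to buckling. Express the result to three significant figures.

d_o = 196 mm, d_i = 159 mm
I = π(d_o⁴ − d_i⁴)/64 = π(196⁴ − 159.0⁴)/64 = 4.107×10^7 mm⁴
I = 4.107×10^7 mm⁴ = 4.107×10^-5 m⁴
Effective length L_e = K·L = 0.7 × 4.53 = 3.171 m
P_cr = π²EI / L_e² = π² × 70.9×10⁹ × 4.107×10^-5 / 3.171² = 2.858×10^6 N
Factor of safety n = P_cr / P = 2858.1 / 572 = 5.00

n ≈ 5.00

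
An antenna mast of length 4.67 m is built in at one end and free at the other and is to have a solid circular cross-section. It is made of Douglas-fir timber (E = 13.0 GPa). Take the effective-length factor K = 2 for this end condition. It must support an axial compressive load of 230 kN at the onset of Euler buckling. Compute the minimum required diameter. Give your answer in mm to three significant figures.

d ≈ 238 mm

L_e = K·L = 2 × 4.67 = 9.340 m
Required I = P_cr·L_e²/(π²E) = 2.300×10^5 × 9.340² / (π² × 1.30×10^10) = 1.564×10^-4 m⁴
I_req = 1.564×10^8 mm⁴
Solid circle: I = πd⁴/64  ⇒  d = (64I/π)^(1/4) = (64×1.564×10^8/π)^(1/4) = 238 mm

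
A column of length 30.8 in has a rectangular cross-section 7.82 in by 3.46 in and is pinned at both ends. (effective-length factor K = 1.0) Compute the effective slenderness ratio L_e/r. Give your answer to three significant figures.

For a rectangle r_min = b/√12 = 3.46/√12 = 0.9988 in
L_e = K·L = 1 × 30.8 = 30.80 in
λ = L_e / r_min = 30.800 / 0.9988 = 30.8

λ ≈ 30.8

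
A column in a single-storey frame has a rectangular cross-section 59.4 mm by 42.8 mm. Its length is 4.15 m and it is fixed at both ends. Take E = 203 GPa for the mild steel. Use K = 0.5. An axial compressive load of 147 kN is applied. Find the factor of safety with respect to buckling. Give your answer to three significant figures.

n ≈ 1.23

Buckling occurs about the weak axis: I_min = h·b³/12 with b = 42.8 mm (the shorter side).
I_min = 59.4×42.8³/12 = 3.881×10^5 mm⁴
I = 3.881×10^5 mm⁴ = 3.881×10^-7 m⁴
Effective length L_e = K·L = 0.5 × 4.15 = 2.075 m
P_cr = π²EI / L_e² = π² × 203×10⁹ × 3.881×10^-7 / 2.075² = 1.806×10^5 N
Factor of safety n = P_cr / P = 180.59 / 147 = 1.23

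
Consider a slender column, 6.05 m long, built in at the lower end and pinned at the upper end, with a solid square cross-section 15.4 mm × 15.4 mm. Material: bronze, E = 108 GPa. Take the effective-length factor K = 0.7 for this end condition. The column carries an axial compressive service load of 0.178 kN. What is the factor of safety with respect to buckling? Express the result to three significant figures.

I = a⁴/12 = 15.4⁴/12 = 4.687×10^3 mm⁴
I = 4.687×10^3 mm⁴ = 4.687×10^-9 m⁴
Effective length L_e = K·L = 0.7 × 6.05 = 4.235 m
P_cr = π²EI / L_e² = π² × 108×10⁹ × 4.687×10^-9 / 4.235² = 278.6 N
Factor of safety n = P_cr / P = 0.27856 / 0.178 = 1.56

n ≈ 1.56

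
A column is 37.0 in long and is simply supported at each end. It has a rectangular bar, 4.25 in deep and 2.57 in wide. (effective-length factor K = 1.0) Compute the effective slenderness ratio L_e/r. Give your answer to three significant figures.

λ ≈ 49.9

Buckling occurs about the weak axis: I_min = h·b³/12 with b = 2.57 in (the shorter side).
I_min = 4.25×2.57³/12 = 6.012 in⁴
A = 10.92 in²;  r_min = √(I/A) = √(6.012/10.92) = 0.7419 in
L_e = K·L = 1 × 37.0 = 37.00 in
λ = L_e / r_min = 37.000 / 0.7419 = 49.9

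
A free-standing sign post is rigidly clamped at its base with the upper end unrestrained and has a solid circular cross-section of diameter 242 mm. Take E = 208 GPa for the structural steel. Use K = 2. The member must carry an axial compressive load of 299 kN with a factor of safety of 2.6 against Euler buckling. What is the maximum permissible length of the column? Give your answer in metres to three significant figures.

L_max ≈ 10.5 m

I = πd⁴/64 = π×242⁴/64 = 1.684×10^8 mm⁴
I = 1.684×10^-4 m⁴
Required critical load P_cr = n·P = 2.6 × 299 = 777.4 kN = 7.774×10^5 N
From P_cr = π²EI/(K·L)²:  L = (1/K)·√(π²EI/P_cr) = (1/2)·√(π²×2.08×10^11×1.684×10^-4/7.774×10^5)
L = 10.5 m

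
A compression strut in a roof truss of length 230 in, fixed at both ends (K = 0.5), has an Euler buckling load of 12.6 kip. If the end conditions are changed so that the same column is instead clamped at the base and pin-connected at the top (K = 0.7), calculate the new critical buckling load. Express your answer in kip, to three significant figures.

P_cr ≈ 6.43 kip

P_cr ∝ 1/K², so P_cr,new = P_cr,old × (K_old/K_new)² = 12.6 × (0.5/0.7)²
= 12.6 × 0.5102 = 6.43 kip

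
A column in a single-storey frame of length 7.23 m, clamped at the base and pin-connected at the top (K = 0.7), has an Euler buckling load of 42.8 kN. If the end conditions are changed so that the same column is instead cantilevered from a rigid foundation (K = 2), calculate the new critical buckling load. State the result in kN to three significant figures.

P_cr ∝ 1/K², so P_cr,new = P_cr,old × (K_old/K_new)² = 42.8 × (0.7/2)²
= 42.8 × 0.1225 = 5.24 kN

P_cr ≈ 5.24 kN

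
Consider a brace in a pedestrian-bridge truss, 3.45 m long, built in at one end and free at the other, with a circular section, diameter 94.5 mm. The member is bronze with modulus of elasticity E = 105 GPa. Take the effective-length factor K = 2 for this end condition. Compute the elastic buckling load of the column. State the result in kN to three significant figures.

P_cr ≈ 85.2 kN

I = πd⁴/64 = π×94.5⁴/64 = 3.915×10^6 mm⁴
I = 3.915×10^6 mm⁴ = 3.915×10^-6 m⁴
Effective length L_e = K·L = 2 × 3.45 = 6.900 m
P_cr = π²EI / L_e² = π² × 105×10⁹ × 3.915×10^-6 / 6.900² = 8.521×10^4 N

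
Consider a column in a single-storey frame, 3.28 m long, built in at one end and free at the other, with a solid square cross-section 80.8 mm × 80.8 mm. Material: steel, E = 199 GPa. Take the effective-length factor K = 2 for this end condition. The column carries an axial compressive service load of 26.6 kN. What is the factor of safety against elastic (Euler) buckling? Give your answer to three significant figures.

n ≈ 6.09

I = a⁴/12 = 80.8⁴/12 = 3.552×10^6 mm⁴
I = 3.552×10^6 mm⁴ = 3.552×10^-6 m⁴
Effective length L_e = K·L = 2 × 3.28 = 6.560 m
P_cr = π²EI / L_e² = π² × 199×10⁹ × 3.552×10^-6 / 6.560² = 1.621×10^5 N
Factor of safety n = P_cr / P = 162.11 / 26.6 = 6.09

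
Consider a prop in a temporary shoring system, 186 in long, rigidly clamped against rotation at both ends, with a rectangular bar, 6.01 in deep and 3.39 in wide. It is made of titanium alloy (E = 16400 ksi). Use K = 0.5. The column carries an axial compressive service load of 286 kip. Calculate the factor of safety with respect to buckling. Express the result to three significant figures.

n ≈ 1.28

Buckling occurs about the weak axis: I_min = h·b³/12 with b = 3.39 in (the shorter side).
I_min = 6.01×3.39³/12 = 19.51 in⁴
Effective length L_e = K·L = 0.5 × 186 = 93.00 in
P_cr = π²EI / L_e² = π² × 16400×10³ × 19.51 / 93.00² = 3.651×10^5 lb
Factor of safety n = P_cr / P = 365.15 / 286 = 1.28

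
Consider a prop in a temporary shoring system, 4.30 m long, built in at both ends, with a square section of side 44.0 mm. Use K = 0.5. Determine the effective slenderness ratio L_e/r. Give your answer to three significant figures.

λ ≈ 169

For a square r = a/√12 = 44.0/√12 = 12.70 mm
L_e = K·L = 0.5 × 4.30 m = 2.150 m = 2150.0 mm
λ = L_e / r_min = 2150.0 / 12.70 = 169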